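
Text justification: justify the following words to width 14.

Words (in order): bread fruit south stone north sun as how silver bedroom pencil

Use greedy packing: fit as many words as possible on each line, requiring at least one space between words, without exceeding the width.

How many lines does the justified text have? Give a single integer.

Line 1: ['bread', 'fruit'] (min_width=11, slack=3)
Line 2: ['south', 'stone'] (min_width=11, slack=3)
Line 3: ['north', 'sun', 'as'] (min_width=12, slack=2)
Line 4: ['how', 'silver'] (min_width=10, slack=4)
Line 5: ['bedroom', 'pencil'] (min_width=14, slack=0)
Total lines: 5

Answer: 5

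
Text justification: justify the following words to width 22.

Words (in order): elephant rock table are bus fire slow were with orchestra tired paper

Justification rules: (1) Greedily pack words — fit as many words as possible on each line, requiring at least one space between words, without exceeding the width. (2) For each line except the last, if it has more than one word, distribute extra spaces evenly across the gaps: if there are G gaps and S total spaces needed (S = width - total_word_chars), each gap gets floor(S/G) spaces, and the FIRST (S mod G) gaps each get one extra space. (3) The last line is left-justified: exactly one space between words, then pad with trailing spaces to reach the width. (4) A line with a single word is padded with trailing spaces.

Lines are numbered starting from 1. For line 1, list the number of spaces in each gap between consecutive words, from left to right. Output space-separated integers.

Line 1: ['elephant', 'rock', 'table'] (min_width=19, slack=3)
Line 2: ['are', 'bus', 'fire', 'slow', 'were'] (min_width=22, slack=0)
Line 3: ['with', 'orchestra', 'tired'] (min_width=20, slack=2)
Line 4: ['paper'] (min_width=5, slack=17)

Answer: 3 2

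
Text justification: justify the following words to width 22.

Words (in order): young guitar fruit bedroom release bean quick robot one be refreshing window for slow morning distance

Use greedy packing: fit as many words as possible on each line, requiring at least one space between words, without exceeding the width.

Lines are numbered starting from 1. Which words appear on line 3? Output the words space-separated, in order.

Line 1: ['young', 'guitar', 'fruit'] (min_width=18, slack=4)
Line 2: ['bedroom', 'release', 'bean'] (min_width=20, slack=2)
Line 3: ['quick', 'robot', 'one', 'be'] (min_width=18, slack=4)
Line 4: ['refreshing', 'window', 'for'] (min_width=21, slack=1)
Line 5: ['slow', 'morning', 'distance'] (min_width=21, slack=1)

Answer: quick robot one be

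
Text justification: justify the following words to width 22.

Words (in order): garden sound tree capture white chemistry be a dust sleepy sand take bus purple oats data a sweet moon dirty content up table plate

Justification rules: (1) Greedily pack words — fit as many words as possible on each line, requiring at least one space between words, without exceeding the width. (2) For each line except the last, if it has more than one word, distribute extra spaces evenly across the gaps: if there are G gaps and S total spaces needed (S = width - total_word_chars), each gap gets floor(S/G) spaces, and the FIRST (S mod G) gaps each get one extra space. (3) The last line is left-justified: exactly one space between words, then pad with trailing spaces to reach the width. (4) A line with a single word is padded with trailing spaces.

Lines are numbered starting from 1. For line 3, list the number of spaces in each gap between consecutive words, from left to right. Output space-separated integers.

Line 1: ['garden', 'sound', 'tree'] (min_width=17, slack=5)
Line 2: ['capture', 'white'] (min_width=13, slack=9)
Line 3: ['chemistry', 'be', 'a', 'dust'] (min_width=19, slack=3)
Line 4: ['sleepy', 'sand', 'take', 'bus'] (min_width=20, slack=2)
Line 5: ['purple', 'oats', 'data', 'a'] (min_width=18, slack=4)
Line 6: ['sweet', 'moon', 'dirty'] (min_width=16, slack=6)
Line 7: ['content', 'up', 'table', 'plate'] (min_width=22, slack=0)

Answer: 2 2 2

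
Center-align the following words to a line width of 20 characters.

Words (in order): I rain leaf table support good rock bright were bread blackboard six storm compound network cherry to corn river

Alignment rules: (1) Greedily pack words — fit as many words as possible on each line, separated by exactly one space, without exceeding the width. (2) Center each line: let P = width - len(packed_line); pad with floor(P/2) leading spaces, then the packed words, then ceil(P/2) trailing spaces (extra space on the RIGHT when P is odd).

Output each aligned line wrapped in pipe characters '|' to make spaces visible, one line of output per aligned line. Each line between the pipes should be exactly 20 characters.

Answer: | I rain leaf table  |
| support good rock  |
| bright were bread  |
|blackboard six storm|
|  compound network  |
|cherry to corn river|

Derivation:
Line 1: ['I', 'rain', 'leaf', 'table'] (min_width=17, slack=3)
Line 2: ['support', 'good', 'rock'] (min_width=17, slack=3)
Line 3: ['bright', 'were', 'bread'] (min_width=17, slack=3)
Line 4: ['blackboard', 'six', 'storm'] (min_width=20, slack=0)
Line 5: ['compound', 'network'] (min_width=16, slack=4)
Line 6: ['cherry', 'to', 'corn', 'river'] (min_width=20, slack=0)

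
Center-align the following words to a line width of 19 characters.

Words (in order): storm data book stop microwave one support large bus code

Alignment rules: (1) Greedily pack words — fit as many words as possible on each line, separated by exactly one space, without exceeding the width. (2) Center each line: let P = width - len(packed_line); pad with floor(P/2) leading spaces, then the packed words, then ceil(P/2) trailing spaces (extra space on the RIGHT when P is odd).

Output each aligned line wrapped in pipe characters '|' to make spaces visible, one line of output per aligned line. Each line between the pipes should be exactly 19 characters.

Line 1: ['storm', 'data', 'book'] (min_width=15, slack=4)
Line 2: ['stop', 'microwave', 'one'] (min_width=18, slack=1)
Line 3: ['support', 'large', 'bus'] (min_width=17, slack=2)
Line 4: ['code'] (min_width=4, slack=15)

Answer: |  storm data book  |
|stop microwave one |
| support large bus |
|       code        |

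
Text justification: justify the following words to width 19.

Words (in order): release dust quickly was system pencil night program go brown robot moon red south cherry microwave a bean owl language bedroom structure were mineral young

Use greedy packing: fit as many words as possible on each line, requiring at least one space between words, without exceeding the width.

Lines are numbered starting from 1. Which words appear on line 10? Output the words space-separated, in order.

Answer: were mineral young

Derivation:
Line 1: ['release', 'dust'] (min_width=12, slack=7)
Line 2: ['quickly', 'was', 'system'] (min_width=18, slack=1)
Line 3: ['pencil', 'night'] (min_width=12, slack=7)
Line 4: ['program', 'go', 'brown'] (min_width=16, slack=3)
Line 5: ['robot', 'moon', 'red'] (min_width=14, slack=5)
Line 6: ['south', 'cherry'] (min_width=12, slack=7)
Line 7: ['microwave', 'a', 'bean'] (min_width=16, slack=3)
Line 8: ['owl', 'language'] (min_width=12, slack=7)
Line 9: ['bedroom', 'structure'] (min_width=17, slack=2)
Line 10: ['were', 'mineral', 'young'] (min_width=18, slack=1)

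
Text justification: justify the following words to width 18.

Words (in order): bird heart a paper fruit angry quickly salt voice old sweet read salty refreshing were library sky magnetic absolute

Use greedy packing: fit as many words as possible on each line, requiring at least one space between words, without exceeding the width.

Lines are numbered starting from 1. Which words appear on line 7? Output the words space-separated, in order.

Answer: magnetic absolute

Derivation:
Line 1: ['bird', 'heart', 'a', 'paper'] (min_width=18, slack=0)
Line 2: ['fruit', 'angry'] (min_width=11, slack=7)
Line 3: ['quickly', 'salt', 'voice'] (min_width=18, slack=0)
Line 4: ['old', 'sweet', 'read'] (min_width=14, slack=4)
Line 5: ['salty', 'refreshing'] (min_width=16, slack=2)
Line 6: ['were', 'library', 'sky'] (min_width=16, slack=2)
Line 7: ['magnetic', 'absolute'] (min_width=17, slack=1)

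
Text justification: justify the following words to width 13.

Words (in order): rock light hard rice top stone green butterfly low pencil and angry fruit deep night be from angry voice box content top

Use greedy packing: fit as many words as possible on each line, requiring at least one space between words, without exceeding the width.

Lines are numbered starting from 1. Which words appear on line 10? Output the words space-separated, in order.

Answer: content top

Derivation:
Line 1: ['rock', 'light'] (min_width=10, slack=3)
Line 2: ['hard', 'rice', 'top'] (min_width=13, slack=0)
Line 3: ['stone', 'green'] (min_width=11, slack=2)
Line 4: ['butterfly', 'low'] (min_width=13, slack=0)
Line 5: ['pencil', 'and'] (min_width=10, slack=3)
Line 6: ['angry', 'fruit'] (min_width=11, slack=2)
Line 7: ['deep', 'night', 'be'] (min_width=13, slack=0)
Line 8: ['from', 'angry'] (min_width=10, slack=3)
Line 9: ['voice', 'box'] (min_width=9, slack=4)
Line 10: ['content', 'top'] (min_width=11, slack=2)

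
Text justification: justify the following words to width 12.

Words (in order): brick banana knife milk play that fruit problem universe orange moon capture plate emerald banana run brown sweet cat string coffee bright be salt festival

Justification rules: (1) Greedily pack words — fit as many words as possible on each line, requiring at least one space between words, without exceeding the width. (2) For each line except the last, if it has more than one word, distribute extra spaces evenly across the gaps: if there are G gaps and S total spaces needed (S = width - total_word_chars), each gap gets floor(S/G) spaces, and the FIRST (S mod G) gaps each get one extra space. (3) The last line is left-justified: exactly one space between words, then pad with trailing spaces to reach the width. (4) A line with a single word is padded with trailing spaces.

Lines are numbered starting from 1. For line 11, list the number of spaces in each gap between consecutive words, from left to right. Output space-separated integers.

Answer: 3

Derivation:
Line 1: ['brick', 'banana'] (min_width=12, slack=0)
Line 2: ['knife', 'milk'] (min_width=10, slack=2)
Line 3: ['play', 'that'] (min_width=9, slack=3)
Line 4: ['fruit'] (min_width=5, slack=7)
Line 5: ['problem'] (min_width=7, slack=5)
Line 6: ['universe'] (min_width=8, slack=4)
Line 7: ['orange', 'moon'] (min_width=11, slack=1)
Line 8: ['capture'] (min_width=7, slack=5)
Line 9: ['plate'] (min_width=5, slack=7)
Line 10: ['emerald'] (min_width=7, slack=5)
Line 11: ['banana', 'run'] (min_width=10, slack=2)
Line 12: ['brown', 'sweet'] (min_width=11, slack=1)
Line 13: ['cat', 'string'] (min_width=10, slack=2)
Line 14: ['coffee'] (min_width=6, slack=6)
Line 15: ['bright', 'be'] (min_width=9, slack=3)
Line 16: ['salt'] (min_width=4, slack=8)
Line 17: ['festival'] (min_width=8, slack=4)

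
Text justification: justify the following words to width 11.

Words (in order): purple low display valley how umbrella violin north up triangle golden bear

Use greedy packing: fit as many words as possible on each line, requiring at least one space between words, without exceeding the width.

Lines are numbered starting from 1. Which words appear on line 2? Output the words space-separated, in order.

Answer: display

Derivation:
Line 1: ['purple', 'low'] (min_width=10, slack=1)
Line 2: ['display'] (min_width=7, slack=4)
Line 3: ['valley', 'how'] (min_width=10, slack=1)
Line 4: ['umbrella'] (min_width=8, slack=3)
Line 5: ['violin'] (min_width=6, slack=5)
Line 6: ['north', 'up'] (min_width=8, slack=3)
Line 7: ['triangle'] (min_width=8, slack=3)
Line 8: ['golden', 'bear'] (min_width=11, slack=0)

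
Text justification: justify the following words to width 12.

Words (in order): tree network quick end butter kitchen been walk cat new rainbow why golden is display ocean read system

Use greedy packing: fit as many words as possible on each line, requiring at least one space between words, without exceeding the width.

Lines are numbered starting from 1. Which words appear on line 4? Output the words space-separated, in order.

Line 1: ['tree', 'network'] (min_width=12, slack=0)
Line 2: ['quick', 'end'] (min_width=9, slack=3)
Line 3: ['butter'] (min_width=6, slack=6)
Line 4: ['kitchen', 'been'] (min_width=12, slack=0)
Line 5: ['walk', 'cat', 'new'] (min_width=12, slack=0)
Line 6: ['rainbow', 'why'] (min_width=11, slack=1)
Line 7: ['golden', 'is'] (min_width=9, slack=3)
Line 8: ['display'] (min_width=7, slack=5)
Line 9: ['ocean', 'read'] (min_width=10, slack=2)
Line 10: ['system'] (min_width=6, slack=6)

Answer: kitchen been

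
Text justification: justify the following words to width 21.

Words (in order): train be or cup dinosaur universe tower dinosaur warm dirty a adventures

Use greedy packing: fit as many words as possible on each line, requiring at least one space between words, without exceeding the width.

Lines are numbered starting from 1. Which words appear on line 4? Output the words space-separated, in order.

Answer: dirty a adventures

Derivation:
Line 1: ['train', 'be', 'or', 'cup'] (min_width=15, slack=6)
Line 2: ['dinosaur', 'universe'] (min_width=17, slack=4)
Line 3: ['tower', 'dinosaur', 'warm'] (min_width=19, slack=2)
Line 4: ['dirty', 'a', 'adventures'] (min_width=18, slack=3)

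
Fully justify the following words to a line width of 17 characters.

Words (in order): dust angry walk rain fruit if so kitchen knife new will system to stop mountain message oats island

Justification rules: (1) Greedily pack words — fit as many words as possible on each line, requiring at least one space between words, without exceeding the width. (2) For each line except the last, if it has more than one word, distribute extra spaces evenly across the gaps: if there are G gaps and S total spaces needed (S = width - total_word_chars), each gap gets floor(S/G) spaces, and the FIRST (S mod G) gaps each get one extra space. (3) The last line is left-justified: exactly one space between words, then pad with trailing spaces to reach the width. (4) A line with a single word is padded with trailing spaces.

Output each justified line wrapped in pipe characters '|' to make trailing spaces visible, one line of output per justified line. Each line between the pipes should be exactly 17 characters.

Answer: |dust  angry  walk|
|rain  fruit if so|
|kitchen knife new|
|will   system  to|
|stop     mountain|
|message      oats|
|island           |

Derivation:
Line 1: ['dust', 'angry', 'walk'] (min_width=15, slack=2)
Line 2: ['rain', 'fruit', 'if', 'so'] (min_width=16, slack=1)
Line 3: ['kitchen', 'knife', 'new'] (min_width=17, slack=0)
Line 4: ['will', 'system', 'to'] (min_width=14, slack=3)
Line 5: ['stop', 'mountain'] (min_width=13, slack=4)
Line 6: ['message', 'oats'] (min_width=12, slack=5)
Line 7: ['island'] (min_width=6, slack=11)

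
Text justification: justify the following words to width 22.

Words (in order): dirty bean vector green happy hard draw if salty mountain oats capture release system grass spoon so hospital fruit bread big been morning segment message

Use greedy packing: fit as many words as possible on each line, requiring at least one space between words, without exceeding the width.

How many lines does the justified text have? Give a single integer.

Answer: 8

Derivation:
Line 1: ['dirty', 'bean', 'vector'] (min_width=17, slack=5)
Line 2: ['green', 'happy', 'hard', 'draw'] (min_width=21, slack=1)
Line 3: ['if', 'salty', 'mountain', 'oats'] (min_width=22, slack=0)
Line 4: ['capture', 'release', 'system'] (min_width=22, slack=0)
Line 5: ['grass', 'spoon', 'so'] (min_width=14, slack=8)
Line 6: ['hospital', 'fruit', 'bread'] (min_width=20, slack=2)
Line 7: ['big', 'been', 'morning'] (min_width=16, slack=6)
Line 8: ['segment', 'message'] (min_width=15, slack=7)
Total lines: 8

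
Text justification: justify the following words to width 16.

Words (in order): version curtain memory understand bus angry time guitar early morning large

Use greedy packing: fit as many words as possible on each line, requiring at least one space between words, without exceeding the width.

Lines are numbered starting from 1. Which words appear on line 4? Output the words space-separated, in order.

Line 1: ['version', 'curtain'] (min_width=15, slack=1)
Line 2: ['memory'] (min_width=6, slack=10)
Line 3: ['understand', 'bus'] (min_width=14, slack=2)
Line 4: ['angry', 'time'] (min_width=10, slack=6)
Line 5: ['guitar', 'early'] (min_width=12, slack=4)
Line 6: ['morning', 'large'] (min_width=13, slack=3)

Answer: angry time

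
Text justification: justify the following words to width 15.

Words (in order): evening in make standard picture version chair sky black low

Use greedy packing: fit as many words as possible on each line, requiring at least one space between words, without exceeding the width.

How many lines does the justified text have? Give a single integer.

Answer: 5

Derivation:
Line 1: ['evening', 'in', 'make'] (min_width=15, slack=0)
Line 2: ['standard'] (min_width=8, slack=7)
Line 3: ['picture', 'version'] (min_width=15, slack=0)
Line 4: ['chair', 'sky', 'black'] (min_width=15, slack=0)
Line 5: ['low'] (min_width=3, slack=12)
Total lines: 5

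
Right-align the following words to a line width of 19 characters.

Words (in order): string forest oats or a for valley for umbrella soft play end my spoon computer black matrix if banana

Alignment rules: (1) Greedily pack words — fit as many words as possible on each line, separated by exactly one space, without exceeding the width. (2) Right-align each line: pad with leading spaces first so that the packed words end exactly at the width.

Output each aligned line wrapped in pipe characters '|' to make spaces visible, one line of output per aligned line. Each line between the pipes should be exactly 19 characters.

Answer: | string forest oats|
|or a for valley for|
| umbrella soft play|
|       end my spoon|
|     computer black|
|   matrix if banana|

Derivation:
Line 1: ['string', 'forest', 'oats'] (min_width=18, slack=1)
Line 2: ['or', 'a', 'for', 'valley', 'for'] (min_width=19, slack=0)
Line 3: ['umbrella', 'soft', 'play'] (min_width=18, slack=1)
Line 4: ['end', 'my', 'spoon'] (min_width=12, slack=7)
Line 5: ['computer', 'black'] (min_width=14, slack=5)
Line 6: ['matrix', 'if', 'banana'] (min_width=16, slack=3)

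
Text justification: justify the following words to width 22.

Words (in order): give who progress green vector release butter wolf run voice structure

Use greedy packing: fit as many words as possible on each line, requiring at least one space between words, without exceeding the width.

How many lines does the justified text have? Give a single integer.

Answer: 4

Derivation:
Line 1: ['give', 'who', 'progress'] (min_width=17, slack=5)
Line 2: ['green', 'vector', 'release'] (min_width=20, slack=2)
Line 3: ['butter', 'wolf', 'run', 'voice'] (min_width=21, slack=1)
Line 4: ['structure'] (min_width=9, slack=13)
Total lines: 4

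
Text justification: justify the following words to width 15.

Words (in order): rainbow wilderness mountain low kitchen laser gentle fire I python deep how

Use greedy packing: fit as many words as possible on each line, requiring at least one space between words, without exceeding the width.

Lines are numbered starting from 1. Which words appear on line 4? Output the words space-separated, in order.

Answer: kitchen laser

Derivation:
Line 1: ['rainbow'] (min_width=7, slack=8)
Line 2: ['wilderness'] (min_width=10, slack=5)
Line 3: ['mountain', 'low'] (min_width=12, slack=3)
Line 4: ['kitchen', 'laser'] (min_width=13, slack=2)
Line 5: ['gentle', 'fire', 'I'] (min_width=13, slack=2)
Line 6: ['python', 'deep', 'how'] (min_width=15, slack=0)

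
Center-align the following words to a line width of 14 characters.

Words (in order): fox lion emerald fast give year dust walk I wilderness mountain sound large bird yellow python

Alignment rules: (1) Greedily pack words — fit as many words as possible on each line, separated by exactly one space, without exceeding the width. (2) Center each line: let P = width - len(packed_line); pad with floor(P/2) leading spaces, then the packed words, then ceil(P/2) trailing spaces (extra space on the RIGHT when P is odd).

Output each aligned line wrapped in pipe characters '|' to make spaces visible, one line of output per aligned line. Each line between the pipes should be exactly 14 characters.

Answer: |   fox lion   |
| emerald fast |
|give year dust|
|    walk I    |
|  wilderness  |
|mountain sound|
|  large bird  |
|yellow python |

Derivation:
Line 1: ['fox', 'lion'] (min_width=8, slack=6)
Line 2: ['emerald', 'fast'] (min_width=12, slack=2)
Line 3: ['give', 'year', 'dust'] (min_width=14, slack=0)
Line 4: ['walk', 'I'] (min_width=6, slack=8)
Line 5: ['wilderness'] (min_width=10, slack=4)
Line 6: ['mountain', 'sound'] (min_width=14, slack=0)
Line 7: ['large', 'bird'] (min_width=10, slack=4)
Line 8: ['yellow', 'python'] (min_width=13, slack=1)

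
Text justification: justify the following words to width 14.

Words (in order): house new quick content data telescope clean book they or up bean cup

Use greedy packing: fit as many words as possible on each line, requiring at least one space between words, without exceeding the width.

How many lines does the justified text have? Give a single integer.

Answer: 6

Derivation:
Line 1: ['house', 'new'] (min_width=9, slack=5)
Line 2: ['quick', 'content'] (min_width=13, slack=1)
Line 3: ['data', 'telescope'] (min_width=14, slack=0)
Line 4: ['clean', 'book'] (min_width=10, slack=4)
Line 5: ['they', 'or', 'up'] (min_width=10, slack=4)
Line 6: ['bean', 'cup'] (min_width=8, slack=6)
Total lines: 6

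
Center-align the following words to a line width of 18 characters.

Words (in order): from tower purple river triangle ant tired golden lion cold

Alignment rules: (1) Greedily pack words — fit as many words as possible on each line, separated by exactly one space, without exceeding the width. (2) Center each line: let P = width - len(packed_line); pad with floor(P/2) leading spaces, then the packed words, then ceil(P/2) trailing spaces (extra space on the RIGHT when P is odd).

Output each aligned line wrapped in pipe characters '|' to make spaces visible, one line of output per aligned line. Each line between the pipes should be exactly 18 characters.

Answer: |from tower purple |
|river triangle ant|
|tired golden lion |
|       cold       |

Derivation:
Line 1: ['from', 'tower', 'purple'] (min_width=17, slack=1)
Line 2: ['river', 'triangle', 'ant'] (min_width=18, slack=0)
Line 3: ['tired', 'golden', 'lion'] (min_width=17, slack=1)
Line 4: ['cold'] (min_width=4, slack=14)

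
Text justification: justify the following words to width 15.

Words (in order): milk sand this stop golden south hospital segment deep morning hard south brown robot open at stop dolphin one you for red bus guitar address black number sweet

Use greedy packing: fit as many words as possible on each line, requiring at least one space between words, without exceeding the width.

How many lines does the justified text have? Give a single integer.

Answer: 12

Derivation:
Line 1: ['milk', 'sand', 'this'] (min_width=14, slack=1)
Line 2: ['stop', 'golden'] (min_width=11, slack=4)
Line 3: ['south', 'hospital'] (min_width=14, slack=1)
Line 4: ['segment', 'deep'] (min_width=12, slack=3)
Line 5: ['morning', 'hard'] (min_width=12, slack=3)
Line 6: ['south', 'brown'] (min_width=11, slack=4)
Line 7: ['robot', 'open', 'at'] (min_width=13, slack=2)
Line 8: ['stop', 'dolphin'] (min_width=12, slack=3)
Line 9: ['one', 'you', 'for', 'red'] (min_width=15, slack=0)
Line 10: ['bus', 'guitar'] (min_width=10, slack=5)
Line 11: ['address', 'black'] (min_width=13, slack=2)
Line 12: ['number', 'sweet'] (min_width=12, slack=3)
Total lines: 12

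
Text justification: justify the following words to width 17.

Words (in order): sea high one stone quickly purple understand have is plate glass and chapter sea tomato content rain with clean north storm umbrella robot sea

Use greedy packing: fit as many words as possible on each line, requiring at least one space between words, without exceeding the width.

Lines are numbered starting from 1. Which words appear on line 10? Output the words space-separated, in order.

Answer: sea

Derivation:
Line 1: ['sea', 'high', 'one'] (min_width=12, slack=5)
Line 2: ['stone', 'quickly'] (min_width=13, slack=4)
Line 3: ['purple', 'understand'] (min_width=17, slack=0)
Line 4: ['have', 'is', 'plate'] (min_width=13, slack=4)
Line 5: ['glass', 'and', 'chapter'] (min_width=17, slack=0)
Line 6: ['sea', 'tomato'] (min_width=10, slack=7)
Line 7: ['content', 'rain', 'with'] (min_width=17, slack=0)
Line 8: ['clean', 'north', 'storm'] (min_width=17, slack=0)
Line 9: ['umbrella', 'robot'] (min_width=14, slack=3)
Line 10: ['sea'] (min_width=3, slack=14)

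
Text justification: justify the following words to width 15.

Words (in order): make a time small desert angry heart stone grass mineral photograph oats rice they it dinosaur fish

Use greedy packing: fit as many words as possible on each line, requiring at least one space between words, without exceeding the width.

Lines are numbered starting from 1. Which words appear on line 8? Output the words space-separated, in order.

Answer: dinosaur fish

Derivation:
Line 1: ['make', 'a', 'time'] (min_width=11, slack=4)
Line 2: ['small', 'desert'] (min_width=12, slack=3)
Line 3: ['angry', 'heart'] (min_width=11, slack=4)
Line 4: ['stone', 'grass'] (min_width=11, slack=4)
Line 5: ['mineral'] (min_width=7, slack=8)
Line 6: ['photograph', 'oats'] (min_width=15, slack=0)
Line 7: ['rice', 'they', 'it'] (min_width=12, slack=3)
Line 8: ['dinosaur', 'fish'] (min_width=13, slack=2)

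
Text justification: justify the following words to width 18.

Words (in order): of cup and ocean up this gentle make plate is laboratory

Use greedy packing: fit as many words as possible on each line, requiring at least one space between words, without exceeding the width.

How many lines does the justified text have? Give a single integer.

Line 1: ['of', 'cup', 'and', 'ocean'] (min_width=16, slack=2)
Line 2: ['up', 'this', 'gentle'] (min_width=14, slack=4)
Line 3: ['make', 'plate', 'is'] (min_width=13, slack=5)
Line 4: ['laboratory'] (min_width=10, slack=8)
Total lines: 4

Answer: 4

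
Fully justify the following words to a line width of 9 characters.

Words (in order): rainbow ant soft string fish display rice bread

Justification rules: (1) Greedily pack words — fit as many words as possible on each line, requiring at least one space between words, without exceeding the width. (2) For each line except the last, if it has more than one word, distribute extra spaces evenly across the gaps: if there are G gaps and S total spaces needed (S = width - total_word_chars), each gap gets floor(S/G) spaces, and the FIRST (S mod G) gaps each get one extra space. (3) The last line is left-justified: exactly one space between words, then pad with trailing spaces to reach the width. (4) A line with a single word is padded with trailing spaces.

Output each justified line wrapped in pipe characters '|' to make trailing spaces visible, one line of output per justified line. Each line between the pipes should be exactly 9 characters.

Answer: |rainbow  |
|ant  soft|
|string   |
|fish     |
|display  |
|rice     |
|bread    |

Derivation:
Line 1: ['rainbow'] (min_width=7, slack=2)
Line 2: ['ant', 'soft'] (min_width=8, slack=1)
Line 3: ['string'] (min_width=6, slack=3)
Line 4: ['fish'] (min_width=4, slack=5)
Line 5: ['display'] (min_width=7, slack=2)
Line 6: ['rice'] (min_width=4, slack=5)
Line 7: ['bread'] (min_width=5, slack=4)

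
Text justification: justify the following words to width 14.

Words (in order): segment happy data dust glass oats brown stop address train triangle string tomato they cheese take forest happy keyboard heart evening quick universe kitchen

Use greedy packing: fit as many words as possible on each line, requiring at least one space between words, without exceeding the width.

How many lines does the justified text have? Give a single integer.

Line 1: ['segment', 'happy'] (min_width=13, slack=1)
Line 2: ['data', 'dust'] (min_width=9, slack=5)
Line 3: ['glass', 'oats'] (min_width=10, slack=4)
Line 4: ['brown', 'stop'] (min_width=10, slack=4)
Line 5: ['address', 'train'] (min_width=13, slack=1)
Line 6: ['triangle'] (min_width=8, slack=6)
Line 7: ['string', 'tomato'] (min_width=13, slack=1)
Line 8: ['they', 'cheese'] (min_width=11, slack=3)
Line 9: ['take', 'forest'] (min_width=11, slack=3)
Line 10: ['happy', 'keyboard'] (min_width=14, slack=0)
Line 11: ['heart', 'evening'] (min_width=13, slack=1)
Line 12: ['quick', 'universe'] (min_width=14, slack=0)
Line 13: ['kitchen'] (min_width=7, slack=7)
Total lines: 13

Answer: 13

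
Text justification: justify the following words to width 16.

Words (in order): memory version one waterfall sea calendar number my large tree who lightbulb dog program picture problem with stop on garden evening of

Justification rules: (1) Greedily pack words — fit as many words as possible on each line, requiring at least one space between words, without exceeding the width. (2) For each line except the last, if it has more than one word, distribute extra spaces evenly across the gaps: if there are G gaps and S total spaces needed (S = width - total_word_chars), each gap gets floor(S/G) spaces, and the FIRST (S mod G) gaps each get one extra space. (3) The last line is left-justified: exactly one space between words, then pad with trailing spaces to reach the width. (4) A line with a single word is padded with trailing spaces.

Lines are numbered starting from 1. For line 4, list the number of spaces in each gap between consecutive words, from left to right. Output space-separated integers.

Line 1: ['memory', 'version'] (min_width=14, slack=2)
Line 2: ['one', 'waterfall'] (min_width=13, slack=3)
Line 3: ['sea', 'calendar'] (min_width=12, slack=4)
Line 4: ['number', 'my', 'large'] (min_width=15, slack=1)
Line 5: ['tree', 'who'] (min_width=8, slack=8)
Line 6: ['lightbulb', 'dog'] (min_width=13, slack=3)
Line 7: ['program', 'picture'] (min_width=15, slack=1)
Line 8: ['problem', 'with'] (min_width=12, slack=4)
Line 9: ['stop', 'on', 'garden'] (min_width=14, slack=2)
Line 10: ['evening', 'of'] (min_width=10, slack=6)

Answer: 2 1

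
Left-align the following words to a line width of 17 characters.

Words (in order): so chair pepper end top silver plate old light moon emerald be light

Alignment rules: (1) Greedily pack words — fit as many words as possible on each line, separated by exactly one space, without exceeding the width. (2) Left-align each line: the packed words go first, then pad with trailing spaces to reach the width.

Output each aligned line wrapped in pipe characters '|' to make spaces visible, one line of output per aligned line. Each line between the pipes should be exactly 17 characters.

Answer: |so chair pepper  |
|end top silver   |
|plate old light  |
|moon emerald be  |
|light            |

Derivation:
Line 1: ['so', 'chair', 'pepper'] (min_width=15, slack=2)
Line 2: ['end', 'top', 'silver'] (min_width=14, slack=3)
Line 3: ['plate', 'old', 'light'] (min_width=15, slack=2)
Line 4: ['moon', 'emerald', 'be'] (min_width=15, slack=2)
Line 5: ['light'] (min_width=5, slack=12)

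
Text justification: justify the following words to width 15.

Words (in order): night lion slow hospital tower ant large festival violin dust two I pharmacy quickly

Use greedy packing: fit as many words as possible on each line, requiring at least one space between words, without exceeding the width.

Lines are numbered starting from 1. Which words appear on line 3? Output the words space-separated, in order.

Line 1: ['night', 'lion', 'slow'] (min_width=15, slack=0)
Line 2: ['hospital', 'tower'] (min_width=14, slack=1)
Line 3: ['ant', 'large'] (min_width=9, slack=6)
Line 4: ['festival', 'violin'] (min_width=15, slack=0)
Line 5: ['dust', 'two', 'I'] (min_width=10, slack=5)
Line 6: ['pharmacy'] (min_width=8, slack=7)
Line 7: ['quickly'] (min_width=7, slack=8)

Answer: ant large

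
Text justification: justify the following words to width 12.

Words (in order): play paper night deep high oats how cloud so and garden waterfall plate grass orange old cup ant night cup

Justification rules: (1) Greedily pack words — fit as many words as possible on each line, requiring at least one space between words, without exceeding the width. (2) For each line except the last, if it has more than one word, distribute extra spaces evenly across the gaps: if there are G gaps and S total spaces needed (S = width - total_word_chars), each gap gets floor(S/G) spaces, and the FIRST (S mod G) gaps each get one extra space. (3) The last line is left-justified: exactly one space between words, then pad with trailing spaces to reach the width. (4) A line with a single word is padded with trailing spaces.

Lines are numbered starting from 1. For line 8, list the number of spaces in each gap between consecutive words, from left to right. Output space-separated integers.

Line 1: ['play', 'paper'] (min_width=10, slack=2)
Line 2: ['night', 'deep'] (min_width=10, slack=2)
Line 3: ['high', 'oats'] (min_width=9, slack=3)
Line 4: ['how', 'cloud', 'so'] (min_width=12, slack=0)
Line 5: ['and', 'garden'] (min_width=10, slack=2)
Line 6: ['waterfall'] (min_width=9, slack=3)
Line 7: ['plate', 'grass'] (min_width=11, slack=1)
Line 8: ['orange', 'old'] (min_width=10, slack=2)
Line 9: ['cup', 'ant'] (min_width=7, slack=5)
Line 10: ['night', 'cup'] (min_width=9, slack=3)

Answer: 3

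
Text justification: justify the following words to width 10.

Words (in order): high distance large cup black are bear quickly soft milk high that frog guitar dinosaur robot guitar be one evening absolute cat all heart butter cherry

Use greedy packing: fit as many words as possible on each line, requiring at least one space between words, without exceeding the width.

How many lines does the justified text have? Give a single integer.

Answer: 20

Derivation:
Line 1: ['high'] (min_width=4, slack=6)
Line 2: ['distance'] (min_width=8, slack=2)
Line 3: ['large', 'cup'] (min_width=9, slack=1)
Line 4: ['black', 'are'] (min_width=9, slack=1)
Line 5: ['bear'] (min_width=4, slack=6)
Line 6: ['quickly'] (min_width=7, slack=3)
Line 7: ['soft', 'milk'] (min_width=9, slack=1)
Line 8: ['high', 'that'] (min_width=9, slack=1)
Line 9: ['frog'] (min_width=4, slack=6)
Line 10: ['guitar'] (min_width=6, slack=4)
Line 11: ['dinosaur'] (min_width=8, slack=2)
Line 12: ['robot'] (min_width=5, slack=5)
Line 13: ['guitar', 'be'] (min_width=9, slack=1)
Line 14: ['one'] (min_width=3, slack=7)
Line 15: ['evening'] (min_width=7, slack=3)
Line 16: ['absolute'] (min_width=8, slack=2)
Line 17: ['cat', 'all'] (min_width=7, slack=3)
Line 18: ['heart'] (min_width=5, slack=5)
Line 19: ['butter'] (min_width=6, slack=4)
Line 20: ['cherry'] (min_width=6, slack=4)
Total lines: 20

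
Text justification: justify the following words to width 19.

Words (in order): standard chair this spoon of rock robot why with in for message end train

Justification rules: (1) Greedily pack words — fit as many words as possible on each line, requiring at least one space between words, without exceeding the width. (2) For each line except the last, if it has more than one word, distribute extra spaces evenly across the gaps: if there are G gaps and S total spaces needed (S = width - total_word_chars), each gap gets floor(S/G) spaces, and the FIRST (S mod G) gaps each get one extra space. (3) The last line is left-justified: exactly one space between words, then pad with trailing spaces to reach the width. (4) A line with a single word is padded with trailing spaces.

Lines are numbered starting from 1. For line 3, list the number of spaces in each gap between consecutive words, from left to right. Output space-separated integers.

Line 1: ['standard', 'chair', 'this'] (min_width=19, slack=0)
Line 2: ['spoon', 'of', 'rock', 'robot'] (min_width=19, slack=0)
Line 3: ['why', 'with', 'in', 'for'] (min_width=15, slack=4)
Line 4: ['message', 'end', 'train'] (min_width=17, slack=2)

Answer: 3 2 2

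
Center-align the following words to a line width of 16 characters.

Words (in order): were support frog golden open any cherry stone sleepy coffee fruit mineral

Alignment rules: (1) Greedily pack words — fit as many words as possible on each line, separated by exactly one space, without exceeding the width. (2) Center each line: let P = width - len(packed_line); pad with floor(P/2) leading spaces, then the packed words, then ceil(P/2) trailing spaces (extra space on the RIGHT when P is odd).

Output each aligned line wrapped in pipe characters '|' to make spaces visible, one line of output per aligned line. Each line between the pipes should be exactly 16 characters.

Answer: |  were support  |
|frog golden open|
|any cherry stone|
| sleepy coffee  |
| fruit mineral  |

Derivation:
Line 1: ['were', 'support'] (min_width=12, slack=4)
Line 2: ['frog', 'golden', 'open'] (min_width=16, slack=0)
Line 3: ['any', 'cherry', 'stone'] (min_width=16, slack=0)
Line 4: ['sleepy', 'coffee'] (min_width=13, slack=3)
Line 5: ['fruit', 'mineral'] (min_width=13, slack=3)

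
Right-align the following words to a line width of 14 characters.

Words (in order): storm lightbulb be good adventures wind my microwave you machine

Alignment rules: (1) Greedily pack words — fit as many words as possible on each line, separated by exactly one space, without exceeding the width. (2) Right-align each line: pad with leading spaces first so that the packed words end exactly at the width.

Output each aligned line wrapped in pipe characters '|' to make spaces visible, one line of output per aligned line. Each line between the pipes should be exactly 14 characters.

Answer: |         storm|
|  lightbulb be|
|          good|
|    adventures|
|       wind my|
| microwave you|
|       machine|

Derivation:
Line 1: ['storm'] (min_width=5, slack=9)
Line 2: ['lightbulb', 'be'] (min_width=12, slack=2)
Line 3: ['good'] (min_width=4, slack=10)
Line 4: ['adventures'] (min_width=10, slack=4)
Line 5: ['wind', 'my'] (min_width=7, slack=7)
Line 6: ['microwave', 'you'] (min_width=13, slack=1)
Line 7: ['machine'] (min_width=7, slack=7)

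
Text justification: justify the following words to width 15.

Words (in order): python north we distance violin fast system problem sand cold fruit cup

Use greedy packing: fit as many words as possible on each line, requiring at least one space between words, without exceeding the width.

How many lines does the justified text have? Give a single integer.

Line 1: ['python', 'north', 'we'] (min_width=15, slack=0)
Line 2: ['distance', 'violin'] (min_width=15, slack=0)
Line 3: ['fast', 'system'] (min_width=11, slack=4)
Line 4: ['problem', 'sand'] (min_width=12, slack=3)
Line 5: ['cold', 'fruit', 'cup'] (min_width=14, slack=1)
Total lines: 5

Answer: 5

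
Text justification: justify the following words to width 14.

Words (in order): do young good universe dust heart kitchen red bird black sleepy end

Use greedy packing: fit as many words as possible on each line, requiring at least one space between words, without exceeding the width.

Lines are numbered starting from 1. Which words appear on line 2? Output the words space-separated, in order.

Line 1: ['do', 'young', 'good'] (min_width=13, slack=1)
Line 2: ['universe', 'dust'] (min_width=13, slack=1)
Line 3: ['heart', 'kitchen'] (min_width=13, slack=1)
Line 4: ['red', 'bird', 'black'] (min_width=14, slack=0)
Line 5: ['sleepy', 'end'] (min_width=10, slack=4)

Answer: universe dust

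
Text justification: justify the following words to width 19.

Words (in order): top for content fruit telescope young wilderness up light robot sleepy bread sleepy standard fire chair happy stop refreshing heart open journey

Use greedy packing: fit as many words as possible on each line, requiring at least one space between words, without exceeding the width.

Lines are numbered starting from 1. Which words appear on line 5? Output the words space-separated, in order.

Answer: bread sleepy

Derivation:
Line 1: ['top', 'for', 'content'] (min_width=15, slack=4)
Line 2: ['fruit', 'telescope'] (min_width=15, slack=4)
Line 3: ['young', 'wilderness', 'up'] (min_width=19, slack=0)
Line 4: ['light', 'robot', 'sleepy'] (min_width=18, slack=1)
Line 5: ['bread', 'sleepy'] (min_width=12, slack=7)
Line 6: ['standard', 'fire', 'chair'] (min_width=19, slack=0)
Line 7: ['happy', 'stop'] (min_width=10, slack=9)
Line 8: ['refreshing', 'heart'] (min_width=16, slack=3)
Line 9: ['open', 'journey'] (min_width=12, slack=7)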